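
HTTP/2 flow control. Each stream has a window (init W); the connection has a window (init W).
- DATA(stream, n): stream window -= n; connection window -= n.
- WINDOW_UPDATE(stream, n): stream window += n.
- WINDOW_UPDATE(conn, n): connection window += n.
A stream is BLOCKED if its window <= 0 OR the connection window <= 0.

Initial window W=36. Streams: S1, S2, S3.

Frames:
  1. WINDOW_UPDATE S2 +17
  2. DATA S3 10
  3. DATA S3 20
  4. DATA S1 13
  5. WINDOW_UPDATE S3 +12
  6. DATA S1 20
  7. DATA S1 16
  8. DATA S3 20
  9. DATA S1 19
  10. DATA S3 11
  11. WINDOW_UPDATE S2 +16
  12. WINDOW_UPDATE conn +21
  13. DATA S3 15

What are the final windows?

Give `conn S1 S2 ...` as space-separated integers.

Answer: -87 -32 69 -28

Derivation:
Op 1: conn=36 S1=36 S2=53 S3=36 blocked=[]
Op 2: conn=26 S1=36 S2=53 S3=26 blocked=[]
Op 3: conn=6 S1=36 S2=53 S3=6 blocked=[]
Op 4: conn=-7 S1=23 S2=53 S3=6 blocked=[1, 2, 3]
Op 5: conn=-7 S1=23 S2=53 S3=18 blocked=[1, 2, 3]
Op 6: conn=-27 S1=3 S2=53 S3=18 blocked=[1, 2, 3]
Op 7: conn=-43 S1=-13 S2=53 S3=18 blocked=[1, 2, 3]
Op 8: conn=-63 S1=-13 S2=53 S3=-2 blocked=[1, 2, 3]
Op 9: conn=-82 S1=-32 S2=53 S3=-2 blocked=[1, 2, 3]
Op 10: conn=-93 S1=-32 S2=53 S3=-13 blocked=[1, 2, 3]
Op 11: conn=-93 S1=-32 S2=69 S3=-13 blocked=[1, 2, 3]
Op 12: conn=-72 S1=-32 S2=69 S3=-13 blocked=[1, 2, 3]
Op 13: conn=-87 S1=-32 S2=69 S3=-28 blocked=[1, 2, 3]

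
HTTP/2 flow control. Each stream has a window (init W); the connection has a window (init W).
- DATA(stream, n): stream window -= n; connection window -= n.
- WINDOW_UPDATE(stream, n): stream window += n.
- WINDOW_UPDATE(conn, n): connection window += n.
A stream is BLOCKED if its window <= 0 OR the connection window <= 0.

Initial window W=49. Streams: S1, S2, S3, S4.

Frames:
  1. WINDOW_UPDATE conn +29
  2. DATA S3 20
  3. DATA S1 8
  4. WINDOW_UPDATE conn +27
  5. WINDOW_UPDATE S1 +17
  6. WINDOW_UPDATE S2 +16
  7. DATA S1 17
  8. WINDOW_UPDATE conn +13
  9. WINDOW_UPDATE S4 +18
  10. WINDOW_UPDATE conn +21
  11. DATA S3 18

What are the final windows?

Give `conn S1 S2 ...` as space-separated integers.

Answer: 76 41 65 11 67

Derivation:
Op 1: conn=78 S1=49 S2=49 S3=49 S4=49 blocked=[]
Op 2: conn=58 S1=49 S2=49 S3=29 S4=49 blocked=[]
Op 3: conn=50 S1=41 S2=49 S3=29 S4=49 blocked=[]
Op 4: conn=77 S1=41 S2=49 S3=29 S4=49 blocked=[]
Op 5: conn=77 S1=58 S2=49 S3=29 S4=49 blocked=[]
Op 6: conn=77 S1=58 S2=65 S3=29 S4=49 blocked=[]
Op 7: conn=60 S1=41 S2=65 S3=29 S4=49 blocked=[]
Op 8: conn=73 S1=41 S2=65 S3=29 S4=49 blocked=[]
Op 9: conn=73 S1=41 S2=65 S3=29 S4=67 blocked=[]
Op 10: conn=94 S1=41 S2=65 S3=29 S4=67 blocked=[]
Op 11: conn=76 S1=41 S2=65 S3=11 S4=67 blocked=[]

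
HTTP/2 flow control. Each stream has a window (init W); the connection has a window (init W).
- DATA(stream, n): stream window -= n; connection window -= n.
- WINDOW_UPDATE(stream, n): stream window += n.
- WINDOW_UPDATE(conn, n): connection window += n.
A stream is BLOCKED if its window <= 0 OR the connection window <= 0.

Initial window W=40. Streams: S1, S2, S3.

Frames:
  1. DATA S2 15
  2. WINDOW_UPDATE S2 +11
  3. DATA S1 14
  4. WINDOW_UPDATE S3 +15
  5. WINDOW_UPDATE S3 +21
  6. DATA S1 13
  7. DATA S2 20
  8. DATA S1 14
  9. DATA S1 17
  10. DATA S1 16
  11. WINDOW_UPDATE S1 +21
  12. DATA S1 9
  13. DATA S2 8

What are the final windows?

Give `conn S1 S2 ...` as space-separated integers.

Op 1: conn=25 S1=40 S2=25 S3=40 blocked=[]
Op 2: conn=25 S1=40 S2=36 S3=40 blocked=[]
Op 3: conn=11 S1=26 S2=36 S3=40 blocked=[]
Op 4: conn=11 S1=26 S2=36 S3=55 blocked=[]
Op 5: conn=11 S1=26 S2=36 S3=76 blocked=[]
Op 6: conn=-2 S1=13 S2=36 S3=76 blocked=[1, 2, 3]
Op 7: conn=-22 S1=13 S2=16 S3=76 blocked=[1, 2, 3]
Op 8: conn=-36 S1=-1 S2=16 S3=76 blocked=[1, 2, 3]
Op 9: conn=-53 S1=-18 S2=16 S3=76 blocked=[1, 2, 3]
Op 10: conn=-69 S1=-34 S2=16 S3=76 blocked=[1, 2, 3]
Op 11: conn=-69 S1=-13 S2=16 S3=76 blocked=[1, 2, 3]
Op 12: conn=-78 S1=-22 S2=16 S3=76 blocked=[1, 2, 3]
Op 13: conn=-86 S1=-22 S2=8 S3=76 blocked=[1, 2, 3]

Answer: -86 -22 8 76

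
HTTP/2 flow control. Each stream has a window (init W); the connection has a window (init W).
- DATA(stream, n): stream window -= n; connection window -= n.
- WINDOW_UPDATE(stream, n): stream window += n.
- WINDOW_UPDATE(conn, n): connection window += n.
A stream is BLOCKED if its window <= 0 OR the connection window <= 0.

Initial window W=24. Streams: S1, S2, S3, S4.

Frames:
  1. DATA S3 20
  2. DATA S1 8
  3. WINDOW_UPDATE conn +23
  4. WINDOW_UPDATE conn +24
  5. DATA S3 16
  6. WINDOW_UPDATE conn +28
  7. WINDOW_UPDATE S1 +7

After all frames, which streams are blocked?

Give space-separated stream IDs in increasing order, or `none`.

Answer: S3

Derivation:
Op 1: conn=4 S1=24 S2=24 S3=4 S4=24 blocked=[]
Op 2: conn=-4 S1=16 S2=24 S3=4 S4=24 blocked=[1, 2, 3, 4]
Op 3: conn=19 S1=16 S2=24 S3=4 S4=24 blocked=[]
Op 4: conn=43 S1=16 S2=24 S3=4 S4=24 blocked=[]
Op 5: conn=27 S1=16 S2=24 S3=-12 S4=24 blocked=[3]
Op 6: conn=55 S1=16 S2=24 S3=-12 S4=24 blocked=[3]
Op 7: conn=55 S1=23 S2=24 S3=-12 S4=24 blocked=[3]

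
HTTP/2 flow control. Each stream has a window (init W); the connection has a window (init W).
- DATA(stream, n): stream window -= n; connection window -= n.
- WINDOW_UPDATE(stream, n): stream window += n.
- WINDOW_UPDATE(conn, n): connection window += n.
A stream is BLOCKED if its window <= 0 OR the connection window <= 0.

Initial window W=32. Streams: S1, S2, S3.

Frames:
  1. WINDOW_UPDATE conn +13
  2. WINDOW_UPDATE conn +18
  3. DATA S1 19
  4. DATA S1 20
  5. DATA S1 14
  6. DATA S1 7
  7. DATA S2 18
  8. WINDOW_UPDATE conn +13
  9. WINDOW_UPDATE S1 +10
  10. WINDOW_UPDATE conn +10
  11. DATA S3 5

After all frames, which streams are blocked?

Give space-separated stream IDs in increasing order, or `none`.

Answer: S1

Derivation:
Op 1: conn=45 S1=32 S2=32 S3=32 blocked=[]
Op 2: conn=63 S1=32 S2=32 S3=32 blocked=[]
Op 3: conn=44 S1=13 S2=32 S3=32 blocked=[]
Op 4: conn=24 S1=-7 S2=32 S3=32 blocked=[1]
Op 5: conn=10 S1=-21 S2=32 S3=32 blocked=[1]
Op 6: conn=3 S1=-28 S2=32 S3=32 blocked=[1]
Op 7: conn=-15 S1=-28 S2=14 S3=32 blocked=[1, 2, 3]
Op 8: conn=-2 S1=-28 S2=14 S3=32 blocked=[1, 2, 3]
Op 9: conn=-2 S1=-18 S2=14 S3=32 blocked=[1, 2, 3]
Op 10: conn=8 S1=-18 S2=14 S3=32 blocked=[1]
Op 11: conn=3 S1=-18 S2=14 S3=27 blocked=[1]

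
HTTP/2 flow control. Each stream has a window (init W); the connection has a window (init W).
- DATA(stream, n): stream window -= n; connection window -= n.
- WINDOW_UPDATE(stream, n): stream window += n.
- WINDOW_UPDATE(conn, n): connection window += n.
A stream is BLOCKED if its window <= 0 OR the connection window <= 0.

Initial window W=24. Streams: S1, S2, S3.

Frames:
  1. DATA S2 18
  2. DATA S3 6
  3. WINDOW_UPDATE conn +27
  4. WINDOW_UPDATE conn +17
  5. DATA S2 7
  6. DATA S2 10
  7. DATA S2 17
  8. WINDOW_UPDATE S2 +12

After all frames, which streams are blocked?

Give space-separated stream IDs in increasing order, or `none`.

Op 1: conn=6 S1=24 S2=6 S3=24 blocked=[]
Op 2: conn=0 S1=24 S2=6 S3=18 blocked=[1, 2, 3]
Op 3: conn=27 S1=24 S2=6 S3=18 blocked=[]
Op 4: conn=44 S1=24 S2=6 S3=18 blocked=[]
Op 5: conn=37 S1=24 S2=-1 S3=18 blocked=[2]
Op 6: conn=27 S1=24 S2=-11 S3=18 blocked=[2]
Op 7: conn=10 S1=24 S2=-28 S3=18 blocked=[2]
Op 8: conn=10 S1=24 S2=-16 S3=18 blocked=[2]

Answer: S2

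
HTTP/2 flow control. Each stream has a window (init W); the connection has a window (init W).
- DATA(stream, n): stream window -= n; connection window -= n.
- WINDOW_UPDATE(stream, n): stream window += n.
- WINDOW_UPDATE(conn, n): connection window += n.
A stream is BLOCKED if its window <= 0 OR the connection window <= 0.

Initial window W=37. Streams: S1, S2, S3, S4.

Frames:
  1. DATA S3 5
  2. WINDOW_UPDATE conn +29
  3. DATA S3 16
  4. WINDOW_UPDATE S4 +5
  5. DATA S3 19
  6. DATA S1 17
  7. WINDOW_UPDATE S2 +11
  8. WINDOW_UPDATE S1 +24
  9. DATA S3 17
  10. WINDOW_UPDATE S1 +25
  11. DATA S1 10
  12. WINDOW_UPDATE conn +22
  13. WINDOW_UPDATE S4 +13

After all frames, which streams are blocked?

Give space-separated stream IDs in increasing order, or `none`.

Op 1: conn=32 S1=37 S2=37 S3=32 S4=37 blocked=[]
Op 2: conn=61 S1=37 S2=37 S3=32 S4=37 blocked=[]
Op 3: conn=45 S1=37 S2=37 S3=16 S4=37 blocked=[]
Op 4: conn=45 S1=37 S2=37 S3=16 S4=42 blocked=[]
Op 5: conn=26 S1=37 S2=37 S3=-3 S4=42 blocked=[3]
Op 6: conn=9 S1=20 S2=37 S3=-3 S4=42 blocked=[3]
Op 7: conn=9 S1=20 S2=48 S3=-3 S4=42 blocked=[3]
Op 8: conn=9 S1=44 S2=48 S3=-3 S4=42 blocked=[3]
Op 9: conn=-8 S1=44 S2=48 S3=-20 S4=42 blocked=[1, 2, 3, 4]
Op 10: conn=-8 S1=69 S2=48 S3=-20 S4=42 blocked=[1, 2, 3, 4]
Op 11: conn=-18 S1=59 S2=48 S3=-20 S4=42 blocked=[1, 2, 3, 4]
Op 12: conn=4 S1=59 S2=48 S3=-20 S4=42 blocked=[3]
Op 13: conn=4 S1=59 S2=48 S3=-20 S4=55 blocked=[3]

Answer: S3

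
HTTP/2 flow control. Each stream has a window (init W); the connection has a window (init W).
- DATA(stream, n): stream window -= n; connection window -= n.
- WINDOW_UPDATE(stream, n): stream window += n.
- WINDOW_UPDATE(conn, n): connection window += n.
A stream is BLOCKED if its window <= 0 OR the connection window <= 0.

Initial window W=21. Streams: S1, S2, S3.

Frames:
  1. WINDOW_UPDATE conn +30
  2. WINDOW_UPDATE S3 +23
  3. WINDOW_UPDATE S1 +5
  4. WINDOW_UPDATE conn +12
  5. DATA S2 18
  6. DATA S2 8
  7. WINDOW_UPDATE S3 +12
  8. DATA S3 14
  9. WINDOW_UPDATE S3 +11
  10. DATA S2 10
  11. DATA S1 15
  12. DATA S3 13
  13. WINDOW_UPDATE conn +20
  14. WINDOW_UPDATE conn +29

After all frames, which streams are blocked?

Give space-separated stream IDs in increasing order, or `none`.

Answer: S2

Derivation:
Op 1: conn=51 S1=21 S2=21 S3=21 blocked=[]
Op 2: conn=51 S1=21 S2=21 S3=44 blocked=[]
Op 3: conn=51 S1=26 S2=21 S3=44 blocked=[]
Op 4: conn=63 S1=26 S2=21 S3=44 blocked=[]
Op 5: conn=45 S1=26 S2=3 S3=44 blocked=[]
Op 6: conn=37 S1=26 S2=-5 S3=44 blocked=[2]
Op 7: conn=37 S1=26 S2=-5 S3=56 blocked=[2]
Op 8: conn=23 S1=26 S2=-5 S3=42 blocked=[2]
Op 9: conn=23 S1=26 S2=-5 S3=53 blocked=[2]
Op 10: conn=13 S1=26 S2=-15 S3=53 blocked=[2]
Op 11: conn=-2 S1=11 S2=-15 S3=53 blocked=[1, 2, 3]
Op 12: conn=-15 S1=11 S2=-15 S3=40 blocked=[1, 2, 3]
Op 13: conn=5 S1=11 S2=-15 S3=40 blocked=[2]
Op 14: conn=34 S1=11 S2=-15 S3=40 blocked=[2]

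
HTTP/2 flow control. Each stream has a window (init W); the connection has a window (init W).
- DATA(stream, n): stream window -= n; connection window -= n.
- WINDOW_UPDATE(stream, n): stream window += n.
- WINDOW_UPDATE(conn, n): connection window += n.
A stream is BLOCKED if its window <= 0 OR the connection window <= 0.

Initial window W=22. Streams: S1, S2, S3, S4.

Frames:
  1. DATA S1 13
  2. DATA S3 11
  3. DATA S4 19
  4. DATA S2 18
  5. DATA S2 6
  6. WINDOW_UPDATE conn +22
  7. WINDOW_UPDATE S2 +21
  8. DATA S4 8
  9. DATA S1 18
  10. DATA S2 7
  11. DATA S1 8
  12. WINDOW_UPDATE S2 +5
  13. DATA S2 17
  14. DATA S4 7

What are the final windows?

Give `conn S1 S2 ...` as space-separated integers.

Op 1: conn=9 S1=9 S2=22 S3=22 S4=22 blocked=[]
Op 2: conn=-2 S1=9 S2=22 S3=11 S4=22 blocked=[1, 2, 3, 4]
Op 3: conn=-21 S1=9 S2=22 S3=11 S4=3 blocked=[1, 2, 3, 4]
Op 4: conn=-39 S1=9 S2=4 S3=11 S4=3 blocked=[1, 2, 3, 4]
Op 5: conn=-45 S1=9 S2=-2 S3=11 S4=3 blocked=[1, 2, 3, 4]
Op 6: conn=-23 S1=9 S2=-2 S3=11 S4=3 blocked=[1, 2, 3, 4]
Op 7: conn=-23 S1=9 S2=19 S3=11 S4=3 blocked=[1, 2, 3, 4]
Op 8: conn=-31 S1=9 S2=19 S3=11 S4=-5 blocked=[1, 2, 3, 4]
Op 9: conn=-49 S1=-9 S2=19 S3=11 S4=-5 blocked=[1, 2, 3, 4]
Op 10: conn=-56 S1=-9 S2=12 S3=11 S4=-5 blocked=[1, 2, 3, 4]
Op 11: conn=-64 S1=-17 S2=12 S3=11 S4=-5 blocked=[1, 2, 3, 4]
Op 12: conn=-64 S1=-17 S2=17 S3=11 S4=-5 blocked=[1, 2, 3, 4]
Op 13: conn=-81 S1=-17 S2=0 S3=11 S4=-5 blocked=[1, 2, 3, 4]
Op 14: conn=-88 S1=-17 S2=0 S3=11 S4=-12 blocked=[1, 2, 3, 4]

Answer: -88 -17 0 11 -12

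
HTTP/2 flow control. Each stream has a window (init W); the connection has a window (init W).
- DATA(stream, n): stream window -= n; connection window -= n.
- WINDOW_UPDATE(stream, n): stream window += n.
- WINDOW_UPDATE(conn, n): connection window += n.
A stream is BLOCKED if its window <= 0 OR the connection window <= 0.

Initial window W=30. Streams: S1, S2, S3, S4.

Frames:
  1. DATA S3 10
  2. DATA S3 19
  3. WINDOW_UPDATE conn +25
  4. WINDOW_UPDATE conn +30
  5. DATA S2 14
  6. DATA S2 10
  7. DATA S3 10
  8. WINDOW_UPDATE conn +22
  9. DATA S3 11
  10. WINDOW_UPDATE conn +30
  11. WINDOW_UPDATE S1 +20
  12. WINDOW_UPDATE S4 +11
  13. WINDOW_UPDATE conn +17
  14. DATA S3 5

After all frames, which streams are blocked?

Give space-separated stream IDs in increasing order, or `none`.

Op 1: conn=20 S1=30 S2=30 S3=20 S4=30 blocked=[]
Op 2: conn=1 S1=30 S2=30 S3=1 S4=30 blocked=[]
Op 3: conn=26 S1=30 S2=30 S3=1 S4=30 blocked=[]
Op 4: conn=56 S1=30 S2=30 S3=1 S4=30 blocked=[]
Op 5: conn=42 S1=30 S2=16 S3=1 S4=30 blocked=[]
Op 6: conn=32 S1=30 S2=6 S3=1 S4=30 blocked=[]
Op 7: conn=22 S1=30 S2=6 S3=-9 S4=30 blocked=[3]
Op 8: conn=44 S1=30 S2=6 S3=-9 S4=30 blocked=[3]
Op 9: conn=33 S1=30 S2=6 S3=-20 S4=30 blocked=[3]
Op 10: conn=63 S1=30 S2=6 S3=-20 S4=30 blocked=[3]
Op 11: conn=63 S1=50 S2=6 S3=-20 S4=30 blocked=[3]
Op 12: conn=63 S1=50 S2=6 S3=-20 S4=41 blocked=[3]
Op 13: conn=80 S1=50 S2=6 S3=-20 S4=41 blocked=[3]
Op 14: conn=75 S1=50 S2=6 S3=-25 S4=41 blocked=[3]

Answer: S3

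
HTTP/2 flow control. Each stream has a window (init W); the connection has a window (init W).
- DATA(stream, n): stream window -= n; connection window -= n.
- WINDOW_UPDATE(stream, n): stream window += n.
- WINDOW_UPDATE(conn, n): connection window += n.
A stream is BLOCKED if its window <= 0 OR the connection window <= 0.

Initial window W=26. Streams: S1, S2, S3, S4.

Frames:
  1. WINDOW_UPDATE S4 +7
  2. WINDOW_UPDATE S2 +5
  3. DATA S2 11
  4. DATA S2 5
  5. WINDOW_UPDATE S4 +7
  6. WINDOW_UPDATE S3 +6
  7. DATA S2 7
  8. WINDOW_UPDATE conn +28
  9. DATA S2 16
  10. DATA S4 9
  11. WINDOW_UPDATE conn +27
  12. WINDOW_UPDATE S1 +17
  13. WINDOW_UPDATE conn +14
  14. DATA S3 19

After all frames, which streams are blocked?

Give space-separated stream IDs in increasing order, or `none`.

Answer: S2

Derivation:
Op 1: conn=26 S1=26 S2=26 S3=26 S4=33 blocked=[]
Op 2: conn=26 S1=26 S2=31 S3=26 S4=33 blocked=[]
Op 3: conn=15 S1=26 S2=20 S3=26 S4=33 blocked=[]
Op 4: conn=10 S1=26 S2=15 S3=26 S4=33 blocked=[]
Op 5: conn=10 S1=26 S2=15 S3=26 S4=40 blocked=[]
Op 6: conn=10 S1=26 S2=15 S3=32 S4=40 blocked=[]
Op 7: conn=3 S1=26 S2=8 S3=32 S4=40 blocked=[]
Op 8: conn=31 S1=26 S2=8 S3=32 S4=40 blocked=[]
Op 9: conn=15 S1=26 S2=-8 S3=32 S4=40 blocked=[2]
Op 10: conn=6 S1=26 S2=-8 S3=32 S4=31 blocked=[2]
Op 11: conn=33 S1=26 S2=-8 S3=32 S4=31 blocked=[2]
Op 12: conn=33 S1=43 S2=-8 S3=32 S4=31 blocked=[2]
Op 13: conn=47 S1=43 S2=-8 S3=32 S4=31 blocked=[2]
Op 14: conn=28 S1=43 S2=-8 S3=13 S4=31 blocked=[2]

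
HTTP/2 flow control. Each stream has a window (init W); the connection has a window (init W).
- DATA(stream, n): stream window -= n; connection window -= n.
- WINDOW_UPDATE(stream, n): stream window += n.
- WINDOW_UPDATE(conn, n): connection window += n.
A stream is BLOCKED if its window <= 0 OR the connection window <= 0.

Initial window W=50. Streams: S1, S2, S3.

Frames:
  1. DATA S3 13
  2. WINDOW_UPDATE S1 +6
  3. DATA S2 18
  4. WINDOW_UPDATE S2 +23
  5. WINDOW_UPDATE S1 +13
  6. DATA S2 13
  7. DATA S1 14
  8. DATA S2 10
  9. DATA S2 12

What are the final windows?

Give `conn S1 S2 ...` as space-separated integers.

Answer: -30 55 20 37

Derivation:
Op 1: conn=37 S1=50 S2=50 S3=37 blocked=[]
Op 2: conn=37 S1=56 S2=50 S3=37 blocked=[]
Op 3: conn=19 S1=56 S2=32 S3=37 blocked=[]
Op 4: conn=19 S1=56 S2=55 S3=37 blocked=[]
Op 5: conn=19 S1=69 S2=55 S3=37 blocked=[]
Op 6: conn=6 S1=69 S2=42 S3=37 blocked=[]
Op 7: conn=-8 S1=55 S2=42 S3=37 blocked=[1, 2, 3]
Op 8: conn=-18 S1=55 S2=32 S3=37 blocked=[1, 2, 3]
Op 9: conn=-30 S1=55 S2=20 S3=37 blocked=[1, 2, 3]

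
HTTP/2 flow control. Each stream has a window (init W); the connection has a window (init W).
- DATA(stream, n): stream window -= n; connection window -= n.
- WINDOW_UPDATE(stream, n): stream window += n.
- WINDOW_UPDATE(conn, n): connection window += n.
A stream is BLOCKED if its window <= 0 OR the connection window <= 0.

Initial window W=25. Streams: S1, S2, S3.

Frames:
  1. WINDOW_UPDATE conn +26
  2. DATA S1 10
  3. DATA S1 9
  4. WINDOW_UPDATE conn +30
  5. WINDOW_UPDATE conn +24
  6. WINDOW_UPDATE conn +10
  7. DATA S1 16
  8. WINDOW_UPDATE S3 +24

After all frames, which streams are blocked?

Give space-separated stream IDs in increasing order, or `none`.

Op 1: conn=51 S1=25 S2=25 S3=25 blocked=[]
Op 2: conn=41 S1=15 S2=25 S3=25 blocked=[]
Op 3: conn=32 S1=6 S2=25 S3=25 blocked=[]
Op 4: conn=62 S1=6 S2=25 S3=25 blocked=[]
Op 5: conn=86 S1=6 S2=25 S3=25 blocked=[]
Op 6: conn=96 S1=6 S2=25 S3=25 blocked=[]
Op 7: conn=80 S1=-10 S2=25 S3=25 blocked=[1]
Op 8: conn=80 S1=-10 S2=25 S3=49 blocked=[1]

Answer: S1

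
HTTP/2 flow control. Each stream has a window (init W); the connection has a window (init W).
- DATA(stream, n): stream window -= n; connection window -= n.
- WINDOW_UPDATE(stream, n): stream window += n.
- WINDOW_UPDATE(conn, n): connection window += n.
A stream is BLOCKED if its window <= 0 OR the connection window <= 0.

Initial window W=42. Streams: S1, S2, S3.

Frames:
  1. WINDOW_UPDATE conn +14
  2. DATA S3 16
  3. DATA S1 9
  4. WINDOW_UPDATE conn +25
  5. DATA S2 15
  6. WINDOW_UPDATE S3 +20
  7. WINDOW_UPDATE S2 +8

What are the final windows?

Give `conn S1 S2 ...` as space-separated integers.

Answer: 41 33 35 46

Derivation:
Op 1: conn=56 S1=42 S2=42 S3=42 blocked=[]
Op 2: conn=40 S1=42 S2=42 S3=26 blocked=[]
Op 3: conn=31 S1=33 S2=42 S3=26 blocked=[]
Op 4: conn=56 S1=33 S2=42 S3=26 blocked=[]
Op 5: conn=41 S1=33 S2=27 S3=26 blocked=[]
Op 6: conn=41 S1=33 S2=27 S3=46 blocked=[]
Op 7: conn=41 S1=33 S2=35 S3=46 blocked=[]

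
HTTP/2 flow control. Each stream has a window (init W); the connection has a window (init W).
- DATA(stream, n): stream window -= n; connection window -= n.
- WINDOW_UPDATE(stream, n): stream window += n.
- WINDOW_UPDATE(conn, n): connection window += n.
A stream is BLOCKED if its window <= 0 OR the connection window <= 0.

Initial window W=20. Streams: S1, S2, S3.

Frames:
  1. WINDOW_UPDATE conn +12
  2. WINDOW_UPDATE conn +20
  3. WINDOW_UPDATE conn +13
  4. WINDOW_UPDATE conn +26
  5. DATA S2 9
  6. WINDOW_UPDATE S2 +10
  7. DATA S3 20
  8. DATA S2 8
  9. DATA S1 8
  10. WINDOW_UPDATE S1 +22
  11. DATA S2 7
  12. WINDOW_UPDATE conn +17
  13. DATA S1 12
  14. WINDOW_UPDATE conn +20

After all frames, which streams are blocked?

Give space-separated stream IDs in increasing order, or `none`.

Answer: S3

Derivation:
Op 1: conn=32 S1=20 S2=20 S3=20 blocked=[]
Op 2: conn=52 S1=20 S2=20 S3=20 blocked=[]
Op 3: conn=65 S1=20 S2=20 S3=20 blocked=[]
Op 4: conn=91 S1=20 S2=20 S3=20 blocked=[]
Op 5: conn=82 S1=20 S2=11 S3=20 blocked=[]
Op 6: conn=82 S1=20 S2=21 S3=20 blocked=[]
Op 7: conn=62 S1=20 S2=21 S3=0 blocked=[3]
Op 8: conn=54 S1=20 S2=13 S3=0 blocked=[3]
Op 9: conn=46 S1=12 S2=13 S3=0 blocked=[3]
Op 10: conn=46 S1=34 S2=13 S3=0 blocked=[3]
Op 11: conn=39 S1=34 S2=6 S3=0 blocked=[3]
Op 12: conn=56 S1=34 S2=6 S3=0 blocked=[3]
Op 13: conn=44 S1=22 S2=6 S3=0 blocked=[3]
Op 14: conn=64 S1=22 S2=6 S3=0 blocked=[3]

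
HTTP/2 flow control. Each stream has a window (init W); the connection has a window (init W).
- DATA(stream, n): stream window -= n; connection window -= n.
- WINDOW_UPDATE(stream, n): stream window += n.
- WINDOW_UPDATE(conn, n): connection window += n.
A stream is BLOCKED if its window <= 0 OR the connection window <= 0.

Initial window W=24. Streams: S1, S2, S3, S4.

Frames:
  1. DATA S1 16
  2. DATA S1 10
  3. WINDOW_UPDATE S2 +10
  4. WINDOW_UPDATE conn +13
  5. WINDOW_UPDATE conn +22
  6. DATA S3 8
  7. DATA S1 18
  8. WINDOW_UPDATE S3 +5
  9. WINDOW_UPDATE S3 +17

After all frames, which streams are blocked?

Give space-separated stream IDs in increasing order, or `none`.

Op 1: conn=8 S1=8 S2=24 S3=24 S4=24 blocked=[]
Op 2: conn=-2 S1=-2 S2=24 S3=24 S4=24 blocked=[1, 2, 3, 4]
Op 3: conn=-2 S1=-2 S2=34 S3=24 S4=24 blocked=[1, 2, 3, 4]
Op 4: conn=11 S1=-2 S2=34 S3=24 S4=24 blocked=[1]
Op 5: conn=33 S1=-2 S2=34 S3=24 S4=24 blocked=[1]
Op 6: conn=25 S1=-2 S2=34 S3=16 S4=24 blocked=[1]
Op 7: conn=7 S1=-20 S2=34 S3=16 S4=24 blocked=[1]
Op 8: conn=7 S1=-20 S2=34 S3=21 S4=24 blocked=[1]
Op 9: conn=7 S1=-20 S2=34 S3=38 S4=24 blocked=[1]

Answer: S1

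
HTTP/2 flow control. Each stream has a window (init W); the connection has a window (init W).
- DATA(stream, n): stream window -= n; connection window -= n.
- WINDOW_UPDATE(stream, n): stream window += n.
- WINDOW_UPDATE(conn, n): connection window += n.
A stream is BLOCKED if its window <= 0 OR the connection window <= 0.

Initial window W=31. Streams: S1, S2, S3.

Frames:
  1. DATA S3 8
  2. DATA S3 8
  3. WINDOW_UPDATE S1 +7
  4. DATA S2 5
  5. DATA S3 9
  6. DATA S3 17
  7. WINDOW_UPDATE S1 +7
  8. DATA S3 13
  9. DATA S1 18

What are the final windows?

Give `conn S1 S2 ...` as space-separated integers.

Answer: -47 27 26 -24

Derivation:
Op 1: conn=23 S1=31 S2=31 S3=23 blocked=[]
Op 2: conn=15 S1=31 S2=31 S3=15 blocked=[]
Op 3: conn=15 S1=38 S2=31 S3=15 blocked=[]
Op 4: conn=10 S1=38 S2=26 S3=15 blocked=[]
Op 5: conn=1 S1=38 S2=26 S3=6 blocked=[]
Op 6: conn=-16 S1=38 S2=26 S3=-11 blocked=[1, 2, 3]
Op 7: conn=-16 S1=45 S2=26 S3=-11 blocked=[1, 2, 3]
Op 8: conn=-29 S1=45 S2=26 S3=-24 blocked=[1, 2, 3]
Op 9: conn=-47 S1=27 S2=26 S3=-24 blocked=[1, 2, 3]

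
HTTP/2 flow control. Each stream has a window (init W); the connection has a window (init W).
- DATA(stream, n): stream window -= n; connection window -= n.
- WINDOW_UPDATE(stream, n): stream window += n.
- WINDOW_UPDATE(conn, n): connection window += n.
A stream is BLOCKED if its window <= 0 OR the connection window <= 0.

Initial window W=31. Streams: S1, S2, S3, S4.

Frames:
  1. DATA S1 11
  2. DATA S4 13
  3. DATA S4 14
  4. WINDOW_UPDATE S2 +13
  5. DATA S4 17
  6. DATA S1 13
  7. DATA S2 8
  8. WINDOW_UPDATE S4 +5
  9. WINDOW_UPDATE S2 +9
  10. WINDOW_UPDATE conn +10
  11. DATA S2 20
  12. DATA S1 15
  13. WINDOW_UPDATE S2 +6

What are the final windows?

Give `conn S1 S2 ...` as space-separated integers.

Answer: -70 -8 31 31 -8

Derivation:
Op 1: conn=20 S1=20 S2=31 S3=31 S4=31 blocked=[]
Op 2: conn=7 S1=20 S2=31 S3=31 S4=18 blocked=[]
Op 3: conn=-7 S1=20 S2=31 S3=31 S4=4 blocked=[1, 2, 3, 4]
Op 4: conn=-7 S1=20 S2=44 S3=31 S4=4 blocked=[1, 2, 3, 4]
Op 5: conn=-24 S1=20 S2=44 S3=31 S4=-13 blocked=[1, 2, 3, 4]
Op 6: conn=-37 S1=7 S2=44 S3=31 S4=-13 blocked=[1, 2, 3, 4]
Op 7: conn=-45 S1=7 S2=36 S3=31 S4=-13 blocked=[1, 2, 3, 4]
Op 8: conn=-45 S1=7 S2=36 S3=31 S4=-8 blocked=[1, 2, 3, 4]
Op 9: conn=-45 S1=7 S2=45 S3=31 S4=-8 blocked=[1, 2, 3, 4]
Op 10: conn=-35 S1=7 S2=45 S3=31 S4=-8 blocked=[1, 2, 3, 4]
Op 11: conn=-55 S1=7 S2=25 S3=31 S4=-8 blocked=[1, 2, 3, 4]
Op 12: conn=-70 S1=-8 S2=25 S3=31 S4=-8 blocked=[1, 2, 3, 4]
Op 13: conn=-70 S1=-8 S2=31 S3=31 S4=-8 blocked=[1, 2, 3, 4]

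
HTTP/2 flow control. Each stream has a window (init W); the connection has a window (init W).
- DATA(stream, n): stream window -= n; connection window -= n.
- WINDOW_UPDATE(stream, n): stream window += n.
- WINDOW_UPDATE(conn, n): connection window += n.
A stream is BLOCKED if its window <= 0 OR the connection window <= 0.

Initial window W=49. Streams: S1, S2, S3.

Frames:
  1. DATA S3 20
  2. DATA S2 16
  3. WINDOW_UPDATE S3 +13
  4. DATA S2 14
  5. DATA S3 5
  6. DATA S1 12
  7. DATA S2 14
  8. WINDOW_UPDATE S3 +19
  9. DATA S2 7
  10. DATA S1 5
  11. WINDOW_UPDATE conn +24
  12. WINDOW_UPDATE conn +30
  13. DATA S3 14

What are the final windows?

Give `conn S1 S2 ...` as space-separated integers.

Op 1: conn=29 S1=49 S2=49 S3=29 blocked=[]
Op 2: conn=13 S1=49 S2=33 S3=29 blocked=[]
Op 3: conn=13 S1=49 S2=33 S3=42 blocked=[]
Op 4: conn=-1 S1=49 S2=19 S3=42 blocked=[1, 2, 3]
Op 5: conn=-6 S1=49 S2=19 S3=37 blocked=[1, 2, 3]
Op 6: conn=-18 S1=37 S2=19 S3=37 blocked=[1, 2, 3]
Op 7: conn=-32 S1=37 S2=5 S3=37 blocked=[1, 2, 3]
Op 8: conn=-32 S1=37 S2=5 S3=56 blocked=[1, 2, 3]
Op 9: conn=-39 S1=37 S2=-2 S3=56 blocked=[1, 2, 3]
Op 10: conn=-44 S1=32 S2=-2 S3=56 blocked=[1, 2, 3]
Op 11: conn=-20 S1=32 S2=-2 S3=56 blocked=[1, 2, 3]
Op 12: conn=10 S1=32 S2=-2 S3=56 blocked=[2]
Op 13: conn=-4 S1=32 S2=-2 S3=42 blocked=[1, 2, 3]

Answer: -4 32 -2 42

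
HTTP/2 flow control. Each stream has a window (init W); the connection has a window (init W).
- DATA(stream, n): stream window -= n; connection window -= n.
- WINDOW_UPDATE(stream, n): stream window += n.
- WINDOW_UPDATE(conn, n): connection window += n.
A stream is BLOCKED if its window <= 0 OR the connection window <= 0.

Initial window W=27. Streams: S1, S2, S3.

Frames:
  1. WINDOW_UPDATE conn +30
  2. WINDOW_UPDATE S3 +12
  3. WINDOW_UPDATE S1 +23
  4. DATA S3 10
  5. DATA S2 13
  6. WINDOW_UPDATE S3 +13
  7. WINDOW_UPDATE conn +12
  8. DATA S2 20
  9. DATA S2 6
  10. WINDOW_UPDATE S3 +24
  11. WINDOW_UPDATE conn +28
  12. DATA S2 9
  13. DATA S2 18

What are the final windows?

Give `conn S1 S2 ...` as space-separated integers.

Op 1: conn=57 S1=27 S2=27 S3=27 blocked=[]
Op 2: conn=57 S1=27 S2=27 S3=39 blocked=[]
Op 3: conn=57 S1=50 S2=27 S3=39 blocked=[]
Op 4: conn=47 S1=50 S2=27 S3=29 blocked=[]
Op 5: conn=34 S1=50 S2=14 S3=29 blocked=[]
Op 6: conn=34 S1=50 S2=14 S3=42 blocked=[]
Op 7: conn=46 S1=50 S2=14 S3=42 blocked=[]
Op 8: conn=26 S1=50 S2=-6 S3=42 blocked=[2]
Op 9: conn=20 S1=50 S2=-12 S3=42 blocked=[2]
Op 10: conn=20 S1=50 S2=-12 S3=66 blocked=[2]
Op 11: conn=48 S1=50 S2=-12 S3=66 blocked=[2]
Op 12: conn=39 S1=50 S2=-21 S3=66 blocked=[2]
Op 13: conn=21 S1=50 S2=-39 S3=66 blocked=[2]

Answer: 21 50 -39 66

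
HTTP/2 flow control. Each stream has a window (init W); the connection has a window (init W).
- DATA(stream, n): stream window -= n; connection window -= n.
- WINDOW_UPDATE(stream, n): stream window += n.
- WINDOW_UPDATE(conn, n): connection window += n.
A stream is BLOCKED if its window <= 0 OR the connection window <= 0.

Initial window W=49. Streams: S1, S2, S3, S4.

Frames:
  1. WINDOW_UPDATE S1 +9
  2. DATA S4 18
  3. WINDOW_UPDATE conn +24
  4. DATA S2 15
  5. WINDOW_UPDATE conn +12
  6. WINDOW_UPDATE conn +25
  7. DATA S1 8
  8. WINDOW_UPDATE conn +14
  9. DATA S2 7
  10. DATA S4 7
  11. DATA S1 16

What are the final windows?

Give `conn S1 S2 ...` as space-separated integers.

Answer: 53 34 27 49 24

Derivation:
Op 1: conn=49 S1=58 S2=49 S3=49 S4=49 blocked=[]
Op 2: conn=31 S1=58 S2=49 S3=49 S4=31 blocked=[]
Op 3: conn=55 S1=58 S2=49 S3=49 S4=31 blocked=[]
Op 4: conn=40 S1=58 S2=34 S3=49 S4=31 blocked=[]
Op 5: conn=52 S1=58 S2=34 S3=49 S4=31 blocked=[]
Op 6: conn=77 S1=58 S2=34 S3=49 S4=31 blocked=[]
Op 7: conn=69 S1=50 S2=34 S3=49 S4=31 blocked=[]
Op 8: conn=83 S1=50 S2=34 S3=49 S4=31 blocked=[]
Op 9: conn=76 S1=50 S2=27 S3=49 S4=31 blocked=[]
Op 10: conn=69 S1=50 S2=27 S3=49 S4=24 blocked=[]
Op 11: conn=53 S1=34 S2=27 S3=49 S4=24 blocked=[]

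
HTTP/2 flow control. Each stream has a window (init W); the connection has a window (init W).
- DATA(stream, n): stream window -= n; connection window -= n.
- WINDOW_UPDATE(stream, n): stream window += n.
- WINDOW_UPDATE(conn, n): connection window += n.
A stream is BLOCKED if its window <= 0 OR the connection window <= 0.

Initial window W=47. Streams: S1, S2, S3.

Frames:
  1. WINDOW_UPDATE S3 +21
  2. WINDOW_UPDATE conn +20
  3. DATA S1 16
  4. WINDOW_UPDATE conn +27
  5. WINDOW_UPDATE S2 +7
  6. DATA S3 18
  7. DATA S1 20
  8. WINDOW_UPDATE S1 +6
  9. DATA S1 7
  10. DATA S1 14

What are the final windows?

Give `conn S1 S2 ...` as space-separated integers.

Op 1: conn=47 S1=47 S2=47 S3=68 blocked=[]
Op 2: conn=67 S1=47 S2=47 S3=68 blocked=[]
Op 3: conn=51 S1=31 S2=47 S3=68 blocked=[]
Op 4: conn=78 S1=31 S2=47 S3=68 blocked=[]
Op 5: conn=78 S1=31 S2=54 S3=68 blocked=[]
Op 6: conn=60 S1=31 S2=54 S3=50 blocked=[]
Op 7: conn=40 S1=11 S2=54 S3=50 blocked=[]
Op 8: conn=40 S1=17 S2=54 S3=50 blocked=[]
Op 9: conn=33 S1=10 S2=54 S3=50 blocked=[]
Op 10: conn=19 S1=-4 S2=54 S3=50 blocked=[1]

Answer: 19 -4 54 50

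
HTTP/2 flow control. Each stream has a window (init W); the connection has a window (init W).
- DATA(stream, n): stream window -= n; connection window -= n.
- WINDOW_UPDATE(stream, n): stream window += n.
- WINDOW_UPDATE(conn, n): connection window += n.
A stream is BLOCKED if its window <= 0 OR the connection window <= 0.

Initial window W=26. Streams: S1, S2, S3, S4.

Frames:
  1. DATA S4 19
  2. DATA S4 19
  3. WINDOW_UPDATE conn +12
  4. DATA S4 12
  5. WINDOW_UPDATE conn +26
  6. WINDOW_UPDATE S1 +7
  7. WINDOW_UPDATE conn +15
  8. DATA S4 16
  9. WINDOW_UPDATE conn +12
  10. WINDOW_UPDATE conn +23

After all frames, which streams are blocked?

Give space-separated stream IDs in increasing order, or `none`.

Op 1: conn=7 S1=26 S2=26 S3=26 S4=7 blocked=[]
Op 2: conn=-12 S1=26 S2=26 S3=26 S4=-12 blocked=[1, 2, 3, 4]
Op 3: conn=0 S1=26 S2=26 S3=26 S4=-12 blocked=[1, 2, 3, 4]
Op 4: conn=-12 S1=26 S2=26 S3=26 S4=-24 blocked=[1, 2, 3, 4]
Op 5: conn=14 S1=26 S2=26 S3=26 S4=-24 blocked=[4]
Op 6: conn=14 S1=33 S2=26 S3=26 S4=-24 blocked=[4]
Op 7: conn=29 S1=33 S2=26 S3=26 S4=-24 blocked=[4]
Op 8: conn=13 S1=33 S2=26 S3=26 S4=-40 blocked=[4]
Op 9: conn=25 S1=33 S2=26 S3=26 S4=-40 blocked=[4]
Op 10: conn=48 S1=33 S2=26 S3=26 S4=-40 blocked=[4]

Answer: S4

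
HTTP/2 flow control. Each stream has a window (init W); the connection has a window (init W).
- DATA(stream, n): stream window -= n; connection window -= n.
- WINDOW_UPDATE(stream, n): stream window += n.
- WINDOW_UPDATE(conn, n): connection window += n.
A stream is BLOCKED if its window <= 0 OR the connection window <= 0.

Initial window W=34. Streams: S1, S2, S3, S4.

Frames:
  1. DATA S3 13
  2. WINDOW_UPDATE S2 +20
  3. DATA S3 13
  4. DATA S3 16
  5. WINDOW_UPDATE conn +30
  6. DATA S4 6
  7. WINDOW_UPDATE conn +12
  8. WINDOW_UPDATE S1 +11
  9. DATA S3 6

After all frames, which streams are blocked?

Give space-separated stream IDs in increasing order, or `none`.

Op 1: conn=21 S1=34 S2=34 S3=21 S4=34 blocked=[]
Op 2: conn=21 S1=34 S2=54 S3=21 S4=34 blocked=[]
Op 3: conn=8 S1=34 S2=54 S3=8 S4=34 blocked=[]
Op 4: conn=-8 S1=34 S2=54 S3=-8 S4=34 blocked=[1, 2, 3, 4]
Op 5: conn=22 S1=34 S2=54 S3=-8 S4=34 blocked=[3]
Op 6: conn=16 S1=34 S2=54 S3=-8 S4=28 blocked=[3]
Op 7: conn=28 S1=34 S2=54 S3=-8 S4=28 blocked=[3]
Op 8: conn=28 S1=45 S2=54 S3=-8 S4=28 blocked=[3]
Op 9: conn=22 S1=45 S2=54 S3=-14 S4=28 blocked=[3]

Answer: S3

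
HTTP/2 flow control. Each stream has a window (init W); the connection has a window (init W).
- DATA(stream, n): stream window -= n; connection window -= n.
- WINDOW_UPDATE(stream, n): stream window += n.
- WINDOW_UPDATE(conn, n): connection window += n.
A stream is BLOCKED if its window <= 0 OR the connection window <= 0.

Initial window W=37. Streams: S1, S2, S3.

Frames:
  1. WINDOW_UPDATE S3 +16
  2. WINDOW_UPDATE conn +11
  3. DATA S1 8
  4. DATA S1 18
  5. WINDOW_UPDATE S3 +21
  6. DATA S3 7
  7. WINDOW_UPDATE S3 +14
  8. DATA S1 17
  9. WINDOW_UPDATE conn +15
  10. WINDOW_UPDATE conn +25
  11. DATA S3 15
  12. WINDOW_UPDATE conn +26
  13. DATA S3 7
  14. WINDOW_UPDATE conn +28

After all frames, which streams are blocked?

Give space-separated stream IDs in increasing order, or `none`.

Answer: S1

Derivation:
Op 1: conn=37 S1=37 S2=37 S3=53 blocked=[]
Op 2: conn=48 S1=37 S2=37 S3=53 blocked=[]
Op 3: conn=40 S1=29 S2=37 S3=53 blocked=[]
Op 4: conn=22 S1=11 S2=37 S3=53 blocked=[]
Op 5: conn=22 S1=11 S2=37 S3=74 blocked=[]
Op 6: conn=15 S1=11 S2=37 S3=67 blocked=[]
Op 7: conn=15 S1=11 S2=37 S3=81 blocked=[]
Op 8: conn=-2 S1=-6 S2=37 S3=81 blocked=[1, 2, 3]
Op 9: conn=13 S1=-6 S2=37 S3=81 blocked=[1]
Op 10: conn=38 S1=-6 S2=37 S3=81 blocked=[1]
Op 11: conn=23 S1=-6 S2=37 S3=66 blocked=[1]
Op 12: conn=49 S1=-6 S2=37 S3=66 blocked=[1]
Op 13: conn=42 S1=-6 S2=37 S3=59 blocked=[1]
Op 14: conn=70 S1=-6 S2=37 S3=59 blocked=[1]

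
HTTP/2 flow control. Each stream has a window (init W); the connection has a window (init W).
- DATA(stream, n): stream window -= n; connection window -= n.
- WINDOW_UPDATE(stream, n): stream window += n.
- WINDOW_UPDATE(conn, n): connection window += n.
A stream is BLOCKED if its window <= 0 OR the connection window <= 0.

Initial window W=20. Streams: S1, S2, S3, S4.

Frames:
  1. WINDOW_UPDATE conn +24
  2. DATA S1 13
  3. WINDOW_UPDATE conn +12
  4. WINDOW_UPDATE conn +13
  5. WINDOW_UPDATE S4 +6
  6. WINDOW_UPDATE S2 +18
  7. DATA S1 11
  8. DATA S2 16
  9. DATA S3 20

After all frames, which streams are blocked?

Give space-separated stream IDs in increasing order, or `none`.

Answer: S1 S3

Derivation:
Op 1: conn=44 S1=20 S2=20 S3=20 S4=20 blocked=[]
Op 2: conn=31 S1=7 S2=20 S3=20 S4=20 blocked=[]
Op 3: conn=43 S1=7 S2=20 S3=20 S4=20 blocked=[]
Op 4: conn=56 S1=7 S2=20 S3=20 S4=20 blocked=[]
Op 5: conn=56 S1=7 S2=20 S3=20 S4=26 blocked=[]
Op 6: conn=56 S1=7 S2=38 S3=20 S4=26 blocked=[]
Op 7: conn=45 S1=-4 S2=38 S3=20 S4=26 blocked=[1]
Op 8: conn=29 S1=-4 S2=22 S3=20 S4=26 blocked=[1]
Op 9: conn=9 S1=-4 S2=22 S3=0 S4=26 blocked=[1, 3]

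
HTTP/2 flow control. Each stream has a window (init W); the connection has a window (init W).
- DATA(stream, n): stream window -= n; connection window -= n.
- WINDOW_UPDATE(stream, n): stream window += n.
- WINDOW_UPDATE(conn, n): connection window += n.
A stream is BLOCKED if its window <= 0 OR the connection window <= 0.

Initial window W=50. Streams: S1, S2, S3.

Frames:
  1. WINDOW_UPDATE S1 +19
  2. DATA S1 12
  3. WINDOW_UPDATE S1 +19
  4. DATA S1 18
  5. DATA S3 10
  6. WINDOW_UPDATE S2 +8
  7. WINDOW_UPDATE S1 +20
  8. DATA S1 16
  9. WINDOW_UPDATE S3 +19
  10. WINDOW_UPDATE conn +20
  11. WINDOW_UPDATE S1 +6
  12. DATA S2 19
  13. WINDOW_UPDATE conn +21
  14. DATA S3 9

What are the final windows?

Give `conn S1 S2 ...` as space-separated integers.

Op 1: conn=50 S1=69 S2=50 S3=50 blocked=[]
Op 2: conn=38 S1=57 S2=50 S3=50 blocked=[]
Op 3: conn=38 S1=76 S2=50 S3=50 blocked=[]
Op 4: conn=20 S1=58 S2=50 S3=50 blocked=[]
Op 5: conn=10 S1=58 S2=50 S3=40 blocked=[]
Op 6: conn=10 S1=58 S2=58 S3=40 blocked=[]
Op 7: conn=10 S1=78 S2=58 S3=40 blocked=[]
Op 8: conn=-6 S1=62 S2=58 S3=40 blocked=[1, 2, 3]
Op 9: conn=-6 S1=62 S2=58 S3=59 blocked=[1, 2, 3]
Op 10: conn=14 S1=62 S2=58 S3=59 blocked=[]
Op 11: conn=14 S1=68 S2=58 S3=59 blocked=[]
Op 12: conn=-5 S1=68 S2=39 S3=59 blocked=[1, 2, 3]
Op 13: conn=16 S1=68 S2=39 S3=59 blocked=[]
Op 14: conn=7 S1=68 S2=39 S3=50 blocked=[]

Answer: 7 68 39 50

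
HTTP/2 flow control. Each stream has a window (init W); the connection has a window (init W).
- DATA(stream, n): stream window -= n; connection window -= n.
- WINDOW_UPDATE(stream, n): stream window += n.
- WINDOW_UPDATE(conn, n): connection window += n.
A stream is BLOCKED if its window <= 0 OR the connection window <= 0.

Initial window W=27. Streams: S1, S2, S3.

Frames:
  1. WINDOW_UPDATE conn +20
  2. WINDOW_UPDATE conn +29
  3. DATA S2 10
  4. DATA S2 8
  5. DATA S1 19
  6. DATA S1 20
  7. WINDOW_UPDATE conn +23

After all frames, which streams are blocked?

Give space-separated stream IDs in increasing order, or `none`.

Op 1: conn=47 S1=27 S2=27 S3=27 blocked=[]
Op 2: conn=76 S1=27 S2=27 S3=27 blocked=[]
Op 3: conn=66 S1=27 S2=17 S3=27 blocked=[]
Op 4: conn=58 S1=27 S2=9 S3=27 blocked=[]
Op 5: conn=39 S1=8 S2=9 S3=27 blocked=[]
Op 6: conn=19 S1=-12 S2=9 S3=27 blocked=[1]
Op 7: conn=42 S1=-12 S2=9 S3=27 blocked=[1]

Answer: S1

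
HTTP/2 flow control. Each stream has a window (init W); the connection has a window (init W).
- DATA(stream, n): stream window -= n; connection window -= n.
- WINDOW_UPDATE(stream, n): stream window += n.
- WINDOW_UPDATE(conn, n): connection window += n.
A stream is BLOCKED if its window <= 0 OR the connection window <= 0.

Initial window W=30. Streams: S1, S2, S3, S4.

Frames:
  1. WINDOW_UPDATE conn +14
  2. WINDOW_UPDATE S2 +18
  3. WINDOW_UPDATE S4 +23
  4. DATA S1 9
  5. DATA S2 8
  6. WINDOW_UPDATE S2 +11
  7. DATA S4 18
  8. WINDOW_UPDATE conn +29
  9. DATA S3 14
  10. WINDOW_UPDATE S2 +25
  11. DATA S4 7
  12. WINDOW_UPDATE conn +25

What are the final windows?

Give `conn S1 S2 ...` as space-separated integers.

Op 1: conn=44 S1=30 S2=30 S3=30 S4=30 blocked=[]
Op 2: conn=44 S1=30 S2=48 S3=30 S4=30 blocked=[]
Op 3: conn=44 S1=30 S2=48 S3=30 S4=53 blocked=[]
Op 4: conn=35 S1=21 S2=48 S3=30 S4=53 blocked=[]
Op 5: conn=27 S1=21 S2=40 S3=30 S4=53 blocked=[]
Op 6: conn=27 S1=21 S2=51 S3=30 S4=53 blocked=[]
Op 7: conn=9 S1=21 S2=51 S3=30 S4=35 blocked=[]
Op 8: conn=38 S1=21 S2=51 S3=30 S4=35 blocked=[]
Op 9: conn=24 S1=21 S2=51 S3=16 S4=35 blocked=[]
Op 10: conn=24 S1=21 S2=76 S3=16 S4=35 blocked=[]
Op 11: conn=17 S1=21 S2=76 S3=16 S4=28 blocked=[]
Op 12: conn=42 S1=21 S2=76 S3=16 S4=28 blocked=[]

Answer: 42 21 76 16 28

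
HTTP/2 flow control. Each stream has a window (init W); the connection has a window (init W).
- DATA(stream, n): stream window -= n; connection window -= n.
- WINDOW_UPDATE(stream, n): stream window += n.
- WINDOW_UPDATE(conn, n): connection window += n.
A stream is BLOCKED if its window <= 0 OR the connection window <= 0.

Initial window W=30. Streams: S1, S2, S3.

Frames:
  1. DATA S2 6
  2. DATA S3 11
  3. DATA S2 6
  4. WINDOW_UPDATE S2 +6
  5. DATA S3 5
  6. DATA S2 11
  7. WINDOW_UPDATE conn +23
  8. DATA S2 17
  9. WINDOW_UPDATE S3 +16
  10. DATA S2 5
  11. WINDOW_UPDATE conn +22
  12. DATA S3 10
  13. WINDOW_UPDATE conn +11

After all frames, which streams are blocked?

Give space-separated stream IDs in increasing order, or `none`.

Op 1: conn=24 S1=30 S2=24 S3=30 blocked=[]
Op 2: conn=13 S1=30 S2=24 S3=19 blocked=[]
Op 3: conn=7 S1=30 S2=18 S3=19 blocked=[]
Op 4: conn=7 S1=30 S2=24 S3=19 blocked=[]
Op 5: conn=2 S1=30 S2=24 S3=14 blocked=[]
Op 6: conn=-9 S1=30 S2=13 S3=14 blocked=[1, 2, 3]
Op 7: conn=14 S1=30 S2=13 S3=14 blocked=[]
Op 8: conn=-3 S1=30 S2=-4 S3=14 blocked=[1, 2, 3]
Op 9: conn=-3 S1=30 S2=-4 S3=30 blocked=[1, 2, 3]
Op 10: conn=-8 S1=30 S2=-9 S3=30 blocked=[1, 2, 3]
Op 11: conn=14 S1=30 S2=-9 S3=30 blocked=[2]
Op 12: conn=4 S1=30 S2=-9 S3=20 blocked=[2]
Op 13: conn=15 S1=30 S2=-9 S3=20 blocked=[2]

Answer: S2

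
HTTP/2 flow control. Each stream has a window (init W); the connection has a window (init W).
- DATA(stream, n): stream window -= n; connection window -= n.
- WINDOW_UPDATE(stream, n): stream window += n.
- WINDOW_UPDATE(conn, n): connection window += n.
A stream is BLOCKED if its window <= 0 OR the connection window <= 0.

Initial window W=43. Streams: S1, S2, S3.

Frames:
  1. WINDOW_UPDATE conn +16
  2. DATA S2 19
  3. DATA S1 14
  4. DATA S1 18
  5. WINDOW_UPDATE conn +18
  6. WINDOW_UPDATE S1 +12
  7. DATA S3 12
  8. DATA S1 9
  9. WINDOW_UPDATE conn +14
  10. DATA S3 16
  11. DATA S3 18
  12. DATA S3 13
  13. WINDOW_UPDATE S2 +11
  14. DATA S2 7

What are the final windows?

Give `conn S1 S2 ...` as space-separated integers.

Op 1: conn=59 S1=43 S2=43 S3=43 blocked=[]
Op 2: conn=40 S1=43 S2=24 S3=43 blocked=[]
Op 3: conn=26 S1=29 S2=24 S3=43 blocked=[]
Op 4: conn=8 S1=11 S2=24 S3=43 blocked=[]
Op 5: conn=26 S1=11 S2=24 S3=43 blocked=[]
Op 6: conn=26 S1=23 S2=24 S3=43 blocked=[]
Op 7: conn=14 S1=23 S2=24 S3=31 blocked=[]
Op 8: conn=5 S1=14 S2=24 S3=31 blocked=[]
Op 9: conn=19 S1=14 S2=24 S3=31 blocked=[]
Op 10: conn=3 S1=14 S2=24 S3=15 blocked=[]
Op 11: conn=-15 S1=14 S2=24 S3=-3 blocked=[1, 2, 3]
Op 12: conn=-28 S1=14 S2=24 S3=-16 blocked=[1, 2, 3]
Op 13: conn=-28 S1=14 S2=35 S3=-16 blocked=[1, 2, 3]
Op 14: conn=-35 S1=14 S2=28 S3=-16 blocked=[1, 2, 3]

Answer: -35 14 28 -16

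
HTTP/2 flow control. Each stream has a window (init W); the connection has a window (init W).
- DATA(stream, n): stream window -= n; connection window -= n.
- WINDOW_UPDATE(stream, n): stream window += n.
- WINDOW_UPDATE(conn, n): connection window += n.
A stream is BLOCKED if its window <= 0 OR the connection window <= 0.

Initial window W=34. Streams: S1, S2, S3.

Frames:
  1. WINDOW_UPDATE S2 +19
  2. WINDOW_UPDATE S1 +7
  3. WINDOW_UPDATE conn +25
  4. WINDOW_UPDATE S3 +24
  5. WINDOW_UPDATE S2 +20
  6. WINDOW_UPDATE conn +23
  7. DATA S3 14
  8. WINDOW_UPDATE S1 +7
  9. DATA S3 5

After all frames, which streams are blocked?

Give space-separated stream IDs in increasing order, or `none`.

Op 1: conn=34 S1=34 S2=53 S3=34 blocked=[]
Op 2: conn=34 S1=41 S2=53 S3=34 blocked=[]
Op 3: conn=59 S1=41 S2=53 S3=34 blocked=[]
Op 4: conn=59 S1=41 S2=53 S3=58 blocked=[]
Op 5: conn=59 S1=41 S2=73 S3=58 blocked=[]
Op 6: conn=82 S1=41 S2=73 S3=58 blocked=[]
Op 7: conn=68 S1=41 S2=73 S3=44 blocked=[]
Op 8: conn=68 S1=48 S2=73 S3=44 blocked=[]
Op 9: conn=63 S1=48 S2=73 S3=39 blocked=[]

Answer: none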